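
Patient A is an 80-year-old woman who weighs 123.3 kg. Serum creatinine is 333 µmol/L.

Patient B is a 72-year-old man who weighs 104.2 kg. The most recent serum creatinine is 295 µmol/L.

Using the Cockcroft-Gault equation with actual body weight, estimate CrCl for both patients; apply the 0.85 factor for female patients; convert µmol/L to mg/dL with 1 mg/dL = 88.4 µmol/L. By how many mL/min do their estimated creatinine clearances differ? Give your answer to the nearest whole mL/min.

Patient A: SCr = 333 / 88.4 = 3.767 mg/dL
Patient A: CrCl = (140 − 80) × 123.3 / (72 × 3.767) × 0.85 = 7398.0 / 271.22 × 0.85 ≈ 23.2 mL/min
Patient B: SCr = 295 / 88.4 = 3.337 mg/dL
Patient B: CrCl = (140 − 72) × 104.2 / (72 × 3.337) = 7085.6 / 240.26 ≈ 29.5 mL/min
|23.2 − 29.5| = 6.3 mL/min

6 mL/min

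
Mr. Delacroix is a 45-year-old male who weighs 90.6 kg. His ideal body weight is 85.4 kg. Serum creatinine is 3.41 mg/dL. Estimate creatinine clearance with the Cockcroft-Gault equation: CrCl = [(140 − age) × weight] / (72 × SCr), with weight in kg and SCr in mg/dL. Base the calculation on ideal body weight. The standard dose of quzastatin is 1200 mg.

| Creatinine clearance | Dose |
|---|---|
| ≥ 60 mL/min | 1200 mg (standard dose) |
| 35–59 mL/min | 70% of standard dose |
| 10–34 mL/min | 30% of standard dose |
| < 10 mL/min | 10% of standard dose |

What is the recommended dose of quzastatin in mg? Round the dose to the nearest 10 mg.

CrCl = (140 − 45) × 85.4 / (72 × 3.41) = 8113.0 / 245.52 ≈ 33.0 mL/min
CrCl ≈ 33 mL/min → bracket 10–34 mL/min.
30% of 1200 mg = 360 mg

360 mg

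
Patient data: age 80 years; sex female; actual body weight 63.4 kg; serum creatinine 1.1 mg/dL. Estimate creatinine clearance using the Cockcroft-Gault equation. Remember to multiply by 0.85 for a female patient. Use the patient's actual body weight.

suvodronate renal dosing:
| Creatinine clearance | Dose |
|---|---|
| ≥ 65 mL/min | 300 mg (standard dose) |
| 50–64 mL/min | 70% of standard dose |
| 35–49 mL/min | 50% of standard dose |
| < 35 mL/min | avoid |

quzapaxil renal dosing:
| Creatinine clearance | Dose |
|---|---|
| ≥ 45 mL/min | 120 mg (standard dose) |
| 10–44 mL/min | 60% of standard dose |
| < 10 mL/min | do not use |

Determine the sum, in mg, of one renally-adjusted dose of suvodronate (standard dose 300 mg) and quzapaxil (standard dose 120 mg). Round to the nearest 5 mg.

CrCl = (140 − 80) × 63.4 / (72 × 1.1) × 0.85 = 3804.0 / 79.20 × 0.85 ≈ 40.8 mL/min
CrCl ≈ 41 mL/min.
suvodronate: 35–49 mL/min → 50% of 300 mg = 150 mg.
quzapaxil: 10–44 mL/min → 60% of 120 mg = 72 mg.
Total = 150 + 72 = 222 mg.

220 mg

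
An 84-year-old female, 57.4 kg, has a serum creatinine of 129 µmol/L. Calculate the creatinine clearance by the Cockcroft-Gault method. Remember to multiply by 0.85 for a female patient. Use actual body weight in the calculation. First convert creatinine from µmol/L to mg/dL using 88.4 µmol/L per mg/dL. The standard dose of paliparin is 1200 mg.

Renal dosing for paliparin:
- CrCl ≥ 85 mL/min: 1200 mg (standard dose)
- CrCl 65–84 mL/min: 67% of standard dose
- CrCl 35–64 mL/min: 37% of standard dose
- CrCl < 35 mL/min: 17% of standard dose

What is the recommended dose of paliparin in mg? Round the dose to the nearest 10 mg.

SCr = 129 / 88.4 = 1.459 mg/dL
CrCl = (140 − 84) × 57.4 / (72 × 1.459) × 0.85 = 3214.4 / 105.05 × 0.85 ≈ 26.0 mL/min
CrCl ≈ 26 mL/min → bracket < 35 mL/min.
17% of 1200 mg = 204 mg → 200 mg

200 mg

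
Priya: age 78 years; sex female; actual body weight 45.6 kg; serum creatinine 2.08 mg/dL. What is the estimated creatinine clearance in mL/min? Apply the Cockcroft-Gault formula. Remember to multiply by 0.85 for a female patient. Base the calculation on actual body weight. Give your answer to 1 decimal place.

CrCl = (140 − 78) × 45.6 / (72 × 2.08) × 0.85 = 2827.2 / 149.76 × 0.85 ≈ 16.0 mL/min

16.0 mL/min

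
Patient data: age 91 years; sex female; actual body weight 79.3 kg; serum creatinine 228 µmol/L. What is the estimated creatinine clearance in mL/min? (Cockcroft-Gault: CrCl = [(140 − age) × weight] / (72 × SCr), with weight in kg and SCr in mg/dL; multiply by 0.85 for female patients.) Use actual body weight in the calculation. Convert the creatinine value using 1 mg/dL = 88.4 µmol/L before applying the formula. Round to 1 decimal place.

SCr = 228 / 88.4 = 2.579 mg/dL
CrCl = (140 − 91) × 79.3 / (72 × 2.579) × 0.85 = 3885.7 / 185.69 × 0.85 ≈ 17.8 mL/min

17.8 mL/min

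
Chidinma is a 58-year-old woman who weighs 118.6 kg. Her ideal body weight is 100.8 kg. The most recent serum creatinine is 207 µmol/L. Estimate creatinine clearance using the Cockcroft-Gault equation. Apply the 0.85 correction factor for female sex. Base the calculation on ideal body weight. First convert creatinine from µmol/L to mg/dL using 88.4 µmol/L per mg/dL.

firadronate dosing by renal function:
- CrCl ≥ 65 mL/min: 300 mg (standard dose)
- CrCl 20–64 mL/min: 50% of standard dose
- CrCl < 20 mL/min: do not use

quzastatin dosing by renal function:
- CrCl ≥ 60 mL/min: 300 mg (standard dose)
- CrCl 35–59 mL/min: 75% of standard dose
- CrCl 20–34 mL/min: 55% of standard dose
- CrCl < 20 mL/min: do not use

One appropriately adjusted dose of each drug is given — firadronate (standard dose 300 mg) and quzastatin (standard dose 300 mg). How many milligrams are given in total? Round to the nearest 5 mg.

375 mg

SCr = 207 / 88.4 = 2.342 mg/dL
CrCl = (140 − 58) × 100.8 / (72 × 2.342) × 0.85 = 8265.6 / 168.62 × 0.85 ≈ 41.7 mL/min
CrCl ≈ 42 mL/min.
firadronate: 20–64 mL/min → 50% of 300 mg = 150 mg.
quzastatin: 35–59 mL/min → 75% of 300 mg = 225 mg.
Total = 150 + 225 = 375 mg.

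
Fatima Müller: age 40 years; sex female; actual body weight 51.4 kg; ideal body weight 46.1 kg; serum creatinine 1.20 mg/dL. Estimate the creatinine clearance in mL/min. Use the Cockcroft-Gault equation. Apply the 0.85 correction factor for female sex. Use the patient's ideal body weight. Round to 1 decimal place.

CrCl = (140 − 40) × 46.1 / (72 × 1.2) × 0.85 = 4610.0 / 86.40 × 0.85 ≈ 45.4 mL/min

45.4 mL/min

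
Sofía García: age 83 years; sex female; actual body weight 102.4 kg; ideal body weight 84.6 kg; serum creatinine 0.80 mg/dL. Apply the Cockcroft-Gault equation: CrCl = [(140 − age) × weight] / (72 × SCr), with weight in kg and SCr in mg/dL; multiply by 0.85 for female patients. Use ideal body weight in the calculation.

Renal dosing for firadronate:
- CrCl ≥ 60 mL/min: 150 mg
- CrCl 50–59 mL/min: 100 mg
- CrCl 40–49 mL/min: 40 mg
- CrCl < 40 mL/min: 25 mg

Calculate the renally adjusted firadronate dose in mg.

CrCl = (140 − 83) × 84.6 / (72 × 0.8) × 0.85 = 4822.2 / 57.60 × 0.85 ≈ 71.2 mL/min
CrCl ≈ 71 mL/min → bracket ≥ 60 mL/min.
Dose for this bracket: 150 mg.

150 mg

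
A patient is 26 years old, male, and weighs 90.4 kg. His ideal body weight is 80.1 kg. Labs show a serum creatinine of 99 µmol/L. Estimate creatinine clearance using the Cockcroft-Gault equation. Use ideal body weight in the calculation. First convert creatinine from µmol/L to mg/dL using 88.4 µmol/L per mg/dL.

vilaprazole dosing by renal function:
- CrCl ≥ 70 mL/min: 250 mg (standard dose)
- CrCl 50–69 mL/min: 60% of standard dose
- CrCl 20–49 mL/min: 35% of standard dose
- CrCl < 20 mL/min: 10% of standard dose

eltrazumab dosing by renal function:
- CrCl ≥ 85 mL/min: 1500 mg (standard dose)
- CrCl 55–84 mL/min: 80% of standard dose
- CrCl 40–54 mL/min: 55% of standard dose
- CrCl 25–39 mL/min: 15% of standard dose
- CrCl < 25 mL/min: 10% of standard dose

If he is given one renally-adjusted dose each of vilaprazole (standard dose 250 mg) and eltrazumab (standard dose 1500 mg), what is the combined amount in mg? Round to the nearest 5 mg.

1750 mg

SCr = 99 / 88.4 = 1.12 mg/dL
CrCl = (140 − 26) × 80.1 / (72 × 1.12) = 9131.4 / 80.64 ≈ 113.2 mL/min
CrCl ≈ 113 mL/min.
vilaprazole: ≥ 70 mL/min → 100% of 250 mg = 250 mg.
eltrazumab: ≥ 85 mL/min → 100% of 1500 mg = 1500 mg.
Total = 250 + 1500 = 1750 mg.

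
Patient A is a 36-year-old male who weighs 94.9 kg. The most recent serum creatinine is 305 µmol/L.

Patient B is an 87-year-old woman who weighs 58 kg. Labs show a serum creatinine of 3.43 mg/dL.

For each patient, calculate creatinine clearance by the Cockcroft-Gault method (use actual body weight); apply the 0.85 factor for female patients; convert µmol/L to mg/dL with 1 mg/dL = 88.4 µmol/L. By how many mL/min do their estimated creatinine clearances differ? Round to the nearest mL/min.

29 mL/min

Patient A: SCr = 305 / 88.4 = 3.45 mg/dL
Patient A: CrCl = (140 − 36) × 94.9 / (72 × 3.45) = 9869.6 / 248.40 ≈ 39.7 mL/min
Patient B: CrCl = (140 − 87) × 58 / (72 × 3.43) × 0.85 = 3074.0 / 246.96 × 0.85 ≈ 10.6 mL/min
|39.7 − 10.6| = 29.1 mL/min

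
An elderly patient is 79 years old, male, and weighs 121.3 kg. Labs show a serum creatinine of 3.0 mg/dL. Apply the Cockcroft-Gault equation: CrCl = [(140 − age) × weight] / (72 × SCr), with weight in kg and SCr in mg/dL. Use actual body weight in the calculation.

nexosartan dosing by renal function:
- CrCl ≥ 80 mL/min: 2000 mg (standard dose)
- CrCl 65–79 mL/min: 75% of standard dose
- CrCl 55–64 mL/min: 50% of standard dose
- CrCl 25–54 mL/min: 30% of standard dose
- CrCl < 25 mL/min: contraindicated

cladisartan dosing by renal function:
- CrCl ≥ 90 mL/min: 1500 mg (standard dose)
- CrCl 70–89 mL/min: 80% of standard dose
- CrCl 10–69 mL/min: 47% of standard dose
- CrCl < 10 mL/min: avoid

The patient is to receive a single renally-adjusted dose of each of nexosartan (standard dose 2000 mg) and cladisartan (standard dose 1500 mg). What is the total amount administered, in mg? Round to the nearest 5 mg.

1305 mg

CrCl = (140 − 79) × 121.3 / (72 × 3) = 7399.3 / 216.00 ≈ 34.3 mL/min
CrCl ≈ 34 mL/min.
nexosartan: 25–54 mL/min → 30% of 2000 mg = 600 mg.
cladisartan: 10–69 mL/min → 47% of 1500 mg = 705 mg.
Total = 600 + 705 = 1305 mg.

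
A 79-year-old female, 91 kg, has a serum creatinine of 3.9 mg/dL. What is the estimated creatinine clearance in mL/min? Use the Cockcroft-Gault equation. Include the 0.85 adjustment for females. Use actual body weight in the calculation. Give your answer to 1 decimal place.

16.8 mL/min

CrCl = (140 − 79) × 91 / (72 × 3.9) × 0.85 = 5551.0 / 280.80 × 0.85 ≈ 16.8 mL/min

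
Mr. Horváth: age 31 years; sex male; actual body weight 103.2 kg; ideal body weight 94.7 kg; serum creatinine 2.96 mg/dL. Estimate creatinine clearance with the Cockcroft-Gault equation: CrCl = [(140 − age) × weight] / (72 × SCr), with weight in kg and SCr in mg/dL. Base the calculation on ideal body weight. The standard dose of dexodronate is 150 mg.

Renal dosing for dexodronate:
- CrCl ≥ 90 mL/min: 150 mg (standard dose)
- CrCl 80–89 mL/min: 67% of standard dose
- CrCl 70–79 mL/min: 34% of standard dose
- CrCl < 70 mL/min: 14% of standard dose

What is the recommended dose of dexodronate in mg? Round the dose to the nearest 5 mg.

20 mg

CrCl = (140 − 31) × 94.7 / (72 × 2.96) = 10322.3 / 213.12 ≈ 48.4 mL/min
CrCl ≈ 48 mL/min → bracket < 70 mL/min.
14% of 150 mg = 21 mg → 20 mg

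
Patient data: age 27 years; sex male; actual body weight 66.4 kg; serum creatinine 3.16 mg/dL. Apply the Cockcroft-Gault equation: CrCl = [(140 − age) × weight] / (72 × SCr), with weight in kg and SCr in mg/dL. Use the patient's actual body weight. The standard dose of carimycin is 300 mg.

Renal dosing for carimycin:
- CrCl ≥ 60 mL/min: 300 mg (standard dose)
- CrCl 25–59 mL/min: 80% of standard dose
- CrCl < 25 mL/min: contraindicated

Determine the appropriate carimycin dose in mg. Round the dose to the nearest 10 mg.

CrCl = (140 − 27) × 66.4 / (72 × 3.16) = 7503.2 / 227.52 ≈ 33.0 mL/min
CrCl ≈ 33 mL/min → bracket 25–59 mL/min.
80% of 300 mg = 240 mg

240 mg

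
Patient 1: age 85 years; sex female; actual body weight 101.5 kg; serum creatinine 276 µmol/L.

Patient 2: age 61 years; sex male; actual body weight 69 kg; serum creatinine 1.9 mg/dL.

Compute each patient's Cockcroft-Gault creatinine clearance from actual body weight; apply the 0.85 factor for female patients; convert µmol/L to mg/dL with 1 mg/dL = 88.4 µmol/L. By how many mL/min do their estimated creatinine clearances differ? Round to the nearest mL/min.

Patient 1: SCr = 276 / 88.4 = 3.122 mg/dL
Patient 1: CrCl = (140 − 85) × 101.5 / (72 × 3.122) × 0.85 = 5582.5 / 224.78 × 0.85 ≈ 21.1 mL/min
Patient 2: CrCl = (140 − 61) × 69 / (72 × 1.9) = 5451.0 / 136.80 ≈ 39.8 mL/min
|21.1 − 39.8| = 18.7 mL/min

19 mL/min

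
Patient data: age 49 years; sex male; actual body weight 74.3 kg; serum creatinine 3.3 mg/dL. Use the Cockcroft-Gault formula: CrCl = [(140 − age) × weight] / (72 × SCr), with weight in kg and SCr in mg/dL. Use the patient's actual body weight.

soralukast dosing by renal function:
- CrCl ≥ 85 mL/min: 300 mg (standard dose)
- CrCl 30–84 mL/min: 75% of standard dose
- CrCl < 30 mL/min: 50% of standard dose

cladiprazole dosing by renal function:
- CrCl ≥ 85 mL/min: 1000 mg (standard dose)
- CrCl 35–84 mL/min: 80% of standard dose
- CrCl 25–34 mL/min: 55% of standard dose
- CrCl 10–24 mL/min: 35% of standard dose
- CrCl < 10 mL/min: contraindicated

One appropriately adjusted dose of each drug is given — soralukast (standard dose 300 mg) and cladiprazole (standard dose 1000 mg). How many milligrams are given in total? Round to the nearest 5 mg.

700 mg

CrCl = (140 − 49) × 74.3 / (72 × 3.3) = 6761.3 / 237.60 ≈ 28.5 mL/min
CrCl ≈ 28 mL/min.
soralukast: < 30 mL/min → 50% of 300 mg = 150 mg.
cladiprazole: 25–34 mL/min → 55% of 1000 mg = 550 mg.
Total = 150 + 550 = 700 mg.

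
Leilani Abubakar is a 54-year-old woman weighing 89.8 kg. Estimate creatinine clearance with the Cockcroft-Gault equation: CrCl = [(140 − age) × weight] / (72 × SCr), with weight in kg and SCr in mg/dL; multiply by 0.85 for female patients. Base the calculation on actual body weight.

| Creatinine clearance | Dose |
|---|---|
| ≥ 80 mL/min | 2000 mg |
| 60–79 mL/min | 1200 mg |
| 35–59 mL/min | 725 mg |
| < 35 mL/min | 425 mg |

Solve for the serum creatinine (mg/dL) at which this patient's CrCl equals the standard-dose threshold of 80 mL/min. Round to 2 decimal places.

Standard dose requires CrCl ≥ 80 mL/min.
Set (140 − 54) × 89.8 × 0.85 / (72 × SCr) = 80
SCr = (140 − 54) × 89.8 × 0.85 / (72 × 80) = 1.140 mg/dL

1.14 mg/dL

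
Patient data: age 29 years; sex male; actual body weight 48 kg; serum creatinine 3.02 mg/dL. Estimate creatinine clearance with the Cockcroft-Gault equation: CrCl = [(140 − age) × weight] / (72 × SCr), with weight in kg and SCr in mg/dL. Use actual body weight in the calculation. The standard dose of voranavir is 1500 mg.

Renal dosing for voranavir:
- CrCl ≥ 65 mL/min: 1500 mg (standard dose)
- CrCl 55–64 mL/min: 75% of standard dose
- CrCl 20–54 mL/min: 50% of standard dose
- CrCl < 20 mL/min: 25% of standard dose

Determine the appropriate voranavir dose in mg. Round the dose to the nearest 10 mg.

CrCl = (140 − 29) × 48 / (72 × 3.02) = 5328.0 / 217.44 ≈ 24.5 mL/min
CrCl ≈ 25 mL/min → bracket 20–54 mL/min.
50% of 1500 mg = 750 mg

750 mg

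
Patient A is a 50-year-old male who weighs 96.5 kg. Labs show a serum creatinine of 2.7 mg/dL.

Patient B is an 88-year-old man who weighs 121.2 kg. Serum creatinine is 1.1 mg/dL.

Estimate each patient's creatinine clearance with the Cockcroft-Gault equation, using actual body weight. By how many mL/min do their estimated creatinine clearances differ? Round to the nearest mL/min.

Patient A: CrCl = (140 − 50) × 96.5 / (72 × 2.7) = 8685.0 / 194.40 ≈ 44.7 mL/min
Patient B: CrCl = (140 − 88) × 121.2 / (72 × 1.1) = 6302.4 / 79.20 ≈ 79.6 mL/min
|44.7 − 79.6| = 34.9 mL/min

35 mL/min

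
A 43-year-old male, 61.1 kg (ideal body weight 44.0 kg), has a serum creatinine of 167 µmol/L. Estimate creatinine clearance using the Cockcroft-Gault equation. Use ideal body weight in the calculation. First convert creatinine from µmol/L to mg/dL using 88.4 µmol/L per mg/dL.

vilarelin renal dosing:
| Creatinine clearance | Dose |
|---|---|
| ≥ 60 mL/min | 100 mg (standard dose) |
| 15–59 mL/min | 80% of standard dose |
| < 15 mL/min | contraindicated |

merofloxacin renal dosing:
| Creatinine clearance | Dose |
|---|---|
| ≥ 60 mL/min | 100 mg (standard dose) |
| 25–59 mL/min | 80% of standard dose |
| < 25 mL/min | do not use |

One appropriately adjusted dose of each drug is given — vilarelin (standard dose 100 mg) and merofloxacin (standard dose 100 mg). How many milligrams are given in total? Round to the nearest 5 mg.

160 mg

SCr = 167 / 88.4 = 1.889 mg/dL
CrCl = (140 − 43) × 44 / (72 × 1.889) = 4268.0 / 136.01 ≈ 31.4 mL/min
CrCl ≈ 31 mL/min.
vilarelin: 15–59 mL/min → 80% of 100 mg = 80 mg.
merofloxacin: 25–59 mL/min → 80% of 100 mg = 80 mg.
Total = 80 + 80 = 160 mg.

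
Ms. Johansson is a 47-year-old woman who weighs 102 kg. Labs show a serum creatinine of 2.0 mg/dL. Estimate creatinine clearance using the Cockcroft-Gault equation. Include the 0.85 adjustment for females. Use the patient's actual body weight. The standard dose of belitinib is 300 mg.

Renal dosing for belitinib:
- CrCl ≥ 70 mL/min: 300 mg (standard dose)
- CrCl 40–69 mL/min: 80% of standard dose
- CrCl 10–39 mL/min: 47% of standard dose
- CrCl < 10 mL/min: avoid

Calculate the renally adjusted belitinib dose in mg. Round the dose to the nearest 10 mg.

240 mg

CrCl = (140 − 47) × 102 / (72 × 2) × 0.85 = 9486.0 / 144.00 × 0.85 ≈ 56.0 mL/min
CrCl ≈ 56 mL/min → bracket 40–69 mL/min.
80% of 300 mg = 240 mg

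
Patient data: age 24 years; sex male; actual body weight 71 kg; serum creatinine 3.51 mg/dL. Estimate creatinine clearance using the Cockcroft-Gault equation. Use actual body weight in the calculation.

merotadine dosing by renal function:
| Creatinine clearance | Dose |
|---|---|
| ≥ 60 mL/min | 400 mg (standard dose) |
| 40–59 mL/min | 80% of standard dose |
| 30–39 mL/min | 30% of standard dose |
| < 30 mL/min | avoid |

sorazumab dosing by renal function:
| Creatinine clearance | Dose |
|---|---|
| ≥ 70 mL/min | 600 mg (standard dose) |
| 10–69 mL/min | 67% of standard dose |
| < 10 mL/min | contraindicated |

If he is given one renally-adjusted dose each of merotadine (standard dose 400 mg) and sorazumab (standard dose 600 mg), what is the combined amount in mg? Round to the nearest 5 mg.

520 mg

CrCl = (140 − 24) × 71 / (72 × 3.51) = 8236.0 / 252.72 ≈ 32.6 mL/min
CrCl ≈ 33 mL/min.
merotadine: 30–39 mL/min → 30% of 400 mg = 120 mg.
sorazumab: 10–69 mL/min → 67% of 600 mg = 402 mg.
Total = 120 + 402 = 522 mg.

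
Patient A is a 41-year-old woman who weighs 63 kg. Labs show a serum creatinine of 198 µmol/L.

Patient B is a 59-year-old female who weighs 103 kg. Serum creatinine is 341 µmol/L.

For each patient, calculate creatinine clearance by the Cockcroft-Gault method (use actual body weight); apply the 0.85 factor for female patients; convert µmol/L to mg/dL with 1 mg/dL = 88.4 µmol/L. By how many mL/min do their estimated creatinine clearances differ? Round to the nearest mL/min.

7 mL/min

Patient A: SCr = 198 / 88.4 = 2.24 mg/dL
Patient A: CrCl = (140 − 41) × 63 / (72 × 2.24) × 0.85 = 6237.0 / 161.28 × 0.85 ≈ 32.9 mL/min
Patient B: SCr = 341 / 88.4 = 3.857 mg/dL
Patient B: CrCl = (140 − 59) × 103 / (72 × 3.857) × 0.85 = 8343.0 / 277.70 × 0.85 ≈ 25.5 mL/min
|32.9 − 25.5| = 7.4 mL/min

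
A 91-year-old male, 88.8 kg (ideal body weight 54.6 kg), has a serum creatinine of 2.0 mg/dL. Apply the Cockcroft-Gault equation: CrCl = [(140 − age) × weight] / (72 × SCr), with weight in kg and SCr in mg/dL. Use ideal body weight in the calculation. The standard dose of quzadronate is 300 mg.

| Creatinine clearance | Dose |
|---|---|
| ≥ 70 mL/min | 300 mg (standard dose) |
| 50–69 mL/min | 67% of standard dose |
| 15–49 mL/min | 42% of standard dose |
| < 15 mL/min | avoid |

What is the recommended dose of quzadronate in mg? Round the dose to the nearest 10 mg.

CrCl = (140 − 91) × 54.6 / (72 × 2) = 2675.4 / 144.00 ≈ 18.6 mL/min
CrCl ≈ 19 mL/min → bracket 15–49 mL/min.
42% of 300 mg = 126 mg → 130 mg

130 mg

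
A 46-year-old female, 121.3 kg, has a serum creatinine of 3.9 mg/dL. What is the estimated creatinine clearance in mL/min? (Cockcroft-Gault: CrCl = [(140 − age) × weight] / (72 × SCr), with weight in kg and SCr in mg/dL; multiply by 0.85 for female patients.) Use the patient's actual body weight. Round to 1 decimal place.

34.5 mL/min

CrCl = (140 − 46) × 121.3 / (72 × 3.9) × 0.85 = 11402.2 / 280.80 × 0.85 ≈ 34.5 mL/min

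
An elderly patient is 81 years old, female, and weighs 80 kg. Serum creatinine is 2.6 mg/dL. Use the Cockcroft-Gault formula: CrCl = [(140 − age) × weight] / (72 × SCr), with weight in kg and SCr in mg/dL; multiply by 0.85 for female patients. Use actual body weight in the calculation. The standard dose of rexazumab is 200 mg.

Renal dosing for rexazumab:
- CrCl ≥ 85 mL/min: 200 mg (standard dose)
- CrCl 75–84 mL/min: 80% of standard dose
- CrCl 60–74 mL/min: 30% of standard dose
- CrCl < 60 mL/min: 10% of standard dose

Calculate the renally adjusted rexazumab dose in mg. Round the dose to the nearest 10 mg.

20 mg

CrCl = (140 − 81) × 80 / (72 × 2.6) × 0.85 = 4720.0 / 187.20 × 0.85 ≈ 21.4 mL/min
CrCl ≈ 21 mL/min → bracket < 60 mL/min.
10% of 200 mg = 20 mg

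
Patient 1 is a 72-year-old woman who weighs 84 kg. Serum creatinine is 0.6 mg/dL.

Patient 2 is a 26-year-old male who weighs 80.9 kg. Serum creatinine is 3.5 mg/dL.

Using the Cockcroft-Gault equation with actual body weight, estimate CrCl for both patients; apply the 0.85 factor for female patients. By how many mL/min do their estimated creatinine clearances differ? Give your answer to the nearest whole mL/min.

76 mL/min

Patient 1: CrCl = (140 − 72) × 84 / (72 × 0.6) × 0.85 = 5712.0 / 43.20 × 0.85 ≈ 112.4 mL/min
Patient 2: CrCl = (140 − 26) × 80.9 / (72 × 3.5) = 9222.6 / 252.00 ≈ 36.6 mL/min
|112.4 − 36.6| = 75.8 mL/min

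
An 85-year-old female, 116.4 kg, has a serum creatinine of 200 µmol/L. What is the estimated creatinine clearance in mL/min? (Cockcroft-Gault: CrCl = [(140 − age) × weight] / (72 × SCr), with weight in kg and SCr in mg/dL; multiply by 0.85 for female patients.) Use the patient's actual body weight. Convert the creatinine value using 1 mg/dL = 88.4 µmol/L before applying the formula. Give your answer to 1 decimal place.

SCr = 200 / 88.4 = 2.262 mg/dL
CrCl = (140 − 85) × 116.4 / (72 × 2.262) × 0.85 = 6402.0 / 162.86 × 0.85 ≈ 33.4 mL/min

33.4 mL/min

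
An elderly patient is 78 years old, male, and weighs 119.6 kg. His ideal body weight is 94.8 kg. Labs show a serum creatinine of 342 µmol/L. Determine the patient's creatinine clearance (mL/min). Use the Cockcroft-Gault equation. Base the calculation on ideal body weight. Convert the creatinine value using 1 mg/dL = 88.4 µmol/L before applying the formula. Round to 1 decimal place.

21.1 mL/min

SCr = 342 / 88.4 = 3.869 mg/dL
CrCl = (140 − 78) × 94.8 / (72 × 3.869) = 5877.6 / 278.57 ≈ 21.1 mL/min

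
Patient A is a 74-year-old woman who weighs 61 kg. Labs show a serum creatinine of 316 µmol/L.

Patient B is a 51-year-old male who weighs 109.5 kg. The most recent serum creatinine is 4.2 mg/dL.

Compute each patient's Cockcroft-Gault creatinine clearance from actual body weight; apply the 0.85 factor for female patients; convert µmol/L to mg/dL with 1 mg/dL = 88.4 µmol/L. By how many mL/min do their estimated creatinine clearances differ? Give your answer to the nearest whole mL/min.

Patient A: SCr = 316 / 88.4 = 3.575 mg/dL
Patient A: CrCl = (140 − 74) × 61 / (72 × 3.575) × 0.85 = 4026.0 / 257.40 × 0.85 ≈ 13.3 mL/min
Patient B: CrCl = (140 − 51) × 109.5 / (72 × 4.2) = 9745.5 / 302.40 ≈ 32.2 mL/min
|13.3 − 32.2| = 18.9 mL/min

19 mL/min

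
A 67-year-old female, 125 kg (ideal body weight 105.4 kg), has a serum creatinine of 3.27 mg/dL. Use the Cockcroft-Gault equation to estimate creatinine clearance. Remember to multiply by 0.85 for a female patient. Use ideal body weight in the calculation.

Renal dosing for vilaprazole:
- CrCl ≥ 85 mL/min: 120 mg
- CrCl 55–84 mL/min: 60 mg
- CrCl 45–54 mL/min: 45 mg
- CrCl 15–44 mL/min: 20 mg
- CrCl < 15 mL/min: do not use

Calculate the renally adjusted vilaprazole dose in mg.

CrCl = (140 − 67) × 105.4 / (72 × 3.27) × 0.85 = 7694.2 / 235.44 × 0.85 ≈ 27.8 mL/min
CrCl ≈ 28 mL/min → bracket 15–44 mL/min.
Dose for this bracket: 20 mg.

20 mg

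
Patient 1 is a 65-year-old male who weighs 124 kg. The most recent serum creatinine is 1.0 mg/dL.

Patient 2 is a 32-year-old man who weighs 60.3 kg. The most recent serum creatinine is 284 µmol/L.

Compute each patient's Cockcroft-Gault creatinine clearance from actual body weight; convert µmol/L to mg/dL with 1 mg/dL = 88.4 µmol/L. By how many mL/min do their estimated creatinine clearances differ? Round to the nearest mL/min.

101 mL/min

Patient 1: CrCl = (140 − 65) × 124 / (72 × 1) = 9300.0 / 72.00 ≈ 129.2 mL/min
Patient 2: SCr = 284 / 88.4 = 3.213 mg/dL
Patient 2: CrCl = (140 − 32) × 60.3 / (72 × 3.213) = 6512.4 / 231.34 ≈ 28.2 mL/min
|129.2 − 28.2| = 101.0 mL/min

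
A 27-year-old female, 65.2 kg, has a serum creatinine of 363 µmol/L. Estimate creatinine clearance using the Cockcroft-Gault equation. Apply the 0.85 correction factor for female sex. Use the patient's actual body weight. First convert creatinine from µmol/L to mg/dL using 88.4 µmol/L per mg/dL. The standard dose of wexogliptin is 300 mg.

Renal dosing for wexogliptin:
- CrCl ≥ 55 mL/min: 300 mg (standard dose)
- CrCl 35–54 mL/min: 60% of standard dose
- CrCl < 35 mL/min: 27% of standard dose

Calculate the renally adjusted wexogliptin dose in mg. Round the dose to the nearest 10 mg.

SCr = 363 / 88.4 = 4.106 mg/dL
CrCl = (140 − 27) × 65.2 / (72 × 4.106) × 0.85 = 7367.6 / 295.63 × 0.85 ≈ 21.2 mL/min
CrCl ≈ 21 mL/min → bracket < 35 mL/min.
27% of 300 mg = 81 mg → 80 mg

80 mg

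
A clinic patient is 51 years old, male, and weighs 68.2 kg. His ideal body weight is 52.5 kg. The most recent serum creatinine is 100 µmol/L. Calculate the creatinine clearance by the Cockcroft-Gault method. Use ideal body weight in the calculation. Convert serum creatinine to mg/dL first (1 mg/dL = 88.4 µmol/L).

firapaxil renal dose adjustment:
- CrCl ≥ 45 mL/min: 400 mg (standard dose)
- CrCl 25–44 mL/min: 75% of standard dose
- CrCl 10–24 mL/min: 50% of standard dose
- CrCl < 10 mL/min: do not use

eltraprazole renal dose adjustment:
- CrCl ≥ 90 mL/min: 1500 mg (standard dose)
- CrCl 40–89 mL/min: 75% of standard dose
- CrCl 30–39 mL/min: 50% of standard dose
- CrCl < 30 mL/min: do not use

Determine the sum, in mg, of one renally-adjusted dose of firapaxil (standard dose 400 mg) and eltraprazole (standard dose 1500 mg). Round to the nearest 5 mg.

SCr = 100 / 88.4 = 1.131 mg/dL
CrCl = (140 − 51) × 52.5 / (72 × 1.131) = 4672.5 / 81.43 ≈ 57.4 mL/min
CrCl ≈ 57 mL/min.
firapaxil: ≥ 45 mL/min → 100% of 400 mg = 400 mg.
eltraprazole: 40–89 mL/min → 75% of 1500 mg = 1125 mg.
Total = 400 + 1125 = 1525 mg.

1525 mg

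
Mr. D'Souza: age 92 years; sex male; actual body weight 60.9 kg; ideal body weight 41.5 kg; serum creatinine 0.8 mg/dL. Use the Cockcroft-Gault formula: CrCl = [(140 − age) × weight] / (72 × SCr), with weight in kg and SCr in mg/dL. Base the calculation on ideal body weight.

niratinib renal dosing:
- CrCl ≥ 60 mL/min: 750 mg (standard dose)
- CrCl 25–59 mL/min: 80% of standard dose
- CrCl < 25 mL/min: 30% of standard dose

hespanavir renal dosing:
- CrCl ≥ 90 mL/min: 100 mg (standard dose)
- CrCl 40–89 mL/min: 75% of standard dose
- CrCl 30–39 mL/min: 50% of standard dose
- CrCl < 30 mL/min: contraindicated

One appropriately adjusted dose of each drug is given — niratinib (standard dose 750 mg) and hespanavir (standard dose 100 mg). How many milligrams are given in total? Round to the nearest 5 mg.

650 mg

CrCl = (140 − 92) × 41.5 / (72 × 0.8) = 1992.0 / 57.60 ≈ 34.6 mL/min
CrCl ≈ 35 mL/min.
niratinib: 25–59 mL/min → 80% of 750 mg = 600 mg.
hespanavir: 30–39 mL/min → 50% of 100 mg = 50 mg.
Total = 600 + 50 = 650 mg.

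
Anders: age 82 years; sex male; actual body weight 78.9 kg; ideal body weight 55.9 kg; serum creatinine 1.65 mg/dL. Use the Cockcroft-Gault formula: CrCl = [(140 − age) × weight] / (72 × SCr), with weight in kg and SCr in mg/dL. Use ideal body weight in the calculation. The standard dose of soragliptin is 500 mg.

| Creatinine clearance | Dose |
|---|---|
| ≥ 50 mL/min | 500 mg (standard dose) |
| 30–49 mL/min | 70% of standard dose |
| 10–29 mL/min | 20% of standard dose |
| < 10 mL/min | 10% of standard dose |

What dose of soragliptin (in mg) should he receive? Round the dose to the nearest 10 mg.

100 mg

CrCl = (140 − 82) × 55.9 / (72 × 1.65) = 3242.2 / 118.80 ≈ 27.3 mL/min
CrCl ≈ 27 mL/min → bracket 10–29 mL/min.
20% of 500 mg = 100 mg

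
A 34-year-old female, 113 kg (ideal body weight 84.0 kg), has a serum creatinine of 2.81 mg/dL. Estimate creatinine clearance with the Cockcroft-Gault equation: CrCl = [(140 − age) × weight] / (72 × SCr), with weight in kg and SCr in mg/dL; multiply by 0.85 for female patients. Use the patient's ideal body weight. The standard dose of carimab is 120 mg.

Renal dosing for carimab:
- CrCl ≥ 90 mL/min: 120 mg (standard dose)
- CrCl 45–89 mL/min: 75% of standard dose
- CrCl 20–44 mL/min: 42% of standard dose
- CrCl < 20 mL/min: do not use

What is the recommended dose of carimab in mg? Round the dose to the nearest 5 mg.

50 mg

CrCl = (140 − 34) × 84 / (72 × 2.81) × 0.85 = 8904.0 / 202.32 × 0.85 ≈ 37.4 mL/min
CrCl ≈ 37 mL/min → bracket 20–44 mL/min.
42% of 120 mg = 50.4 mg → 50 mg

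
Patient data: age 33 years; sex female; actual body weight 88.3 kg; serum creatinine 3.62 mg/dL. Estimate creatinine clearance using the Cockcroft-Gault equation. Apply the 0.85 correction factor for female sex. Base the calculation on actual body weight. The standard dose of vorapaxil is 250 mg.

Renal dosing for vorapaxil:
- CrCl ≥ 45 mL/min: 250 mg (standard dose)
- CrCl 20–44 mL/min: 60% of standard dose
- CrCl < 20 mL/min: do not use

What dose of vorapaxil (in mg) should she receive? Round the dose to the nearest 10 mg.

CrCl = (140 − 33) × 88.3 / (72 × 3.62) × 0.85 = 9448.1 / 260.64 × 0.85 ≈ 30.8 mL/min
CrCl ≈ 31 mL/min → bracket 20–44 mL/min.
60% of 250 mg = 150 mg

150 mg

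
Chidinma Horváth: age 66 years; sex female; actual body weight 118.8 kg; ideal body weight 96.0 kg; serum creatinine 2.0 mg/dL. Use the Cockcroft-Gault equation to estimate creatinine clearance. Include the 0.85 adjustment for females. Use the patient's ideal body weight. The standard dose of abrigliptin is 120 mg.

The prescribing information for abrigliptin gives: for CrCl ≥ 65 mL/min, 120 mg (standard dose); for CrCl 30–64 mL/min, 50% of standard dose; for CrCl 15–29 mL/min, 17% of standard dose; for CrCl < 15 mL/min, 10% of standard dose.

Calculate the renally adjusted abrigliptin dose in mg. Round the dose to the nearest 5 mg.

60 mg

CrCl = (140 − 66) × 96 / (72 × 2) × 0.85 = 7104.0 / 144.00 × 0.85 ≈ 41.9 mL/min
CrCl ≈ 42 mL/min → bracket 30–64 mL/min.
50% of 120 mg = 60 mg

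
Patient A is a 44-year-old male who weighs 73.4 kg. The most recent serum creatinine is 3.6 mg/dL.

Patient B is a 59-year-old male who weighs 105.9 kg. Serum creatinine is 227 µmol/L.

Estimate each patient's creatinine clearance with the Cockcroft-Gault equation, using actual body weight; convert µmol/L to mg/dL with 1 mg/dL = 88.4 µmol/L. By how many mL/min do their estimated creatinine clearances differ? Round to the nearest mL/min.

Patient A: CrCl = (140 − 44) × 73.4 / (72 × 3.6) = 7046.4 / 259.20 ≈ 27.2 mL/min
Patient B: SCr = 227 / 88.4 = 2.568 mg/dL
Patient B: CrCl = (140 − 59) × 105.9 / (72 × 2.568) = 8577.9 / 184.90 ≈ 46.4 mL/min
|27.2 − 46.4| = 19.2 mL/min

19 mL/min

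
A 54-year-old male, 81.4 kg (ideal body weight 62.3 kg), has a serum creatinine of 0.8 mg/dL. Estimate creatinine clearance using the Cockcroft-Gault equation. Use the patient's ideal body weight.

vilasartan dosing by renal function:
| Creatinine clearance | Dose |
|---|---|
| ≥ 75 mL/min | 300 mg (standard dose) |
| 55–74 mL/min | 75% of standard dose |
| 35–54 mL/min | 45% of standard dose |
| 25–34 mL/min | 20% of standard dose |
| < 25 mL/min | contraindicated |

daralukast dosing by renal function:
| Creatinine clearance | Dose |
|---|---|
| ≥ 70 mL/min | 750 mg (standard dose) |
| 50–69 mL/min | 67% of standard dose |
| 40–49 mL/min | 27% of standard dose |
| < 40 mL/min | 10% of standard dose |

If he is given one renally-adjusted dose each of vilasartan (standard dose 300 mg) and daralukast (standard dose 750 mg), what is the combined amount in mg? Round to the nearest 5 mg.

1050 mg

CrCl = (140 − 54) × 62.3 / (72 × 0.8) = 5357.8 / 57.60 ≈ 93.0 mL/min
CrCl ≈ 93 mL/min.
vilasartan: ≥ 75 mL/min → 100% of 300 mg = 300 mg.
daralukast: ≥ 70 mL/min → 100% of 750 mg = 750 mg.
Total = 300 + 750 = 1050 mg.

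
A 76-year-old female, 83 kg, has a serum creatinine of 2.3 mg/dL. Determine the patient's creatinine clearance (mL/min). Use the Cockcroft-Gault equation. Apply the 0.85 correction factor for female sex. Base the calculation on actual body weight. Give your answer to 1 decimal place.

CrCl = (140 − 76) × 83 / (72 × 2.3) × 0.85 = 5312.0 / 165.60 × 0.85 ≈ 27.3 mL/min

27.3 mL/min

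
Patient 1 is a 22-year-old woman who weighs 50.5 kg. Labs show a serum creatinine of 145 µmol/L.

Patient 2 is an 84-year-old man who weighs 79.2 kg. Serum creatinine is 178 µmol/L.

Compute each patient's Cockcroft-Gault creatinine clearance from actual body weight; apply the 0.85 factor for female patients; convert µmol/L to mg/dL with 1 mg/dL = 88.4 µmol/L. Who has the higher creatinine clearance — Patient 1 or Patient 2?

Patient 1: SCr = 145 / 88.4 = 1.64 mg/dL
Patient 1: CrCl = (140 − 22) × 50.5 / (72 × 1.64) × 0.85 = 5959.0 / 118.08 × 0.85 ≈ 42.9 mL/min
Patient 2: SCr = 178 / 88.4 = 2.014 mg/dL
Patient 2: CrCl = (140 − 84) × 79.2 / (72 × 2.014) = 4435.2 / 145.01 ≈ 30.6 mL/min
42.9 vs 30.6 mL/min → Patient 1 is higher.

Patient 1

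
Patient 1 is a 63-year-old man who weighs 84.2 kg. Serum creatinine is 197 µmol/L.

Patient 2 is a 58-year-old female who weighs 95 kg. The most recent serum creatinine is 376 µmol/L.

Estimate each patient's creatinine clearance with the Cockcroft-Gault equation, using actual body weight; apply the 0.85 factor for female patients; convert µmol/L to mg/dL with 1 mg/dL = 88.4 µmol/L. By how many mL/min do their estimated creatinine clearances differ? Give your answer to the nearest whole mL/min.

Patient 1: SCr = 197 / 88.4 = 2.229 mg/dL
Patient 1: CrCl = (140 − 63) × 84.2 / (72 × 2.229) = 6483.4 / 160.49 ≈ 40.4 mL/min
Patient 2: SCr = 376 / 88.4 = 4.253 mg/dL
Patient 2: CrCl = (140 − 58) × 95 / (72 × 4.253) × 0.85 = 7790.0 / 306.22 × 0.85 ≈ 21.6 mL/min
|40.4 − 21.6| = 18.8 mL/min

19 mL/min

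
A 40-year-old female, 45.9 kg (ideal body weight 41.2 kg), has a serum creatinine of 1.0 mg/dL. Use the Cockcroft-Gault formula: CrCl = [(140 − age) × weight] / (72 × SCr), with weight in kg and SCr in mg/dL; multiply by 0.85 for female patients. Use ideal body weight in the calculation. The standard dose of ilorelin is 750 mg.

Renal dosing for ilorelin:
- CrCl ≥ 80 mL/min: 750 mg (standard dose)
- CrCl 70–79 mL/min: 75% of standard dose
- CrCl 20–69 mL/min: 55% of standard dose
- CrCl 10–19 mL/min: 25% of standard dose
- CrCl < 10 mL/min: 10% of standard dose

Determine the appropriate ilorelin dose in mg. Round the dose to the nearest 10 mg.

CrCl = (140 − 40) × 41.2 / (72 × 1) × 0.85 = 4120.0 / 72.00 × 0.85 ≈ 48.6 mL/min
CrCl ≈ 49 mL/min → bracket 20–69 mL/min.
55% of 750 mg = 412.5 mg → 410 mg

410 mg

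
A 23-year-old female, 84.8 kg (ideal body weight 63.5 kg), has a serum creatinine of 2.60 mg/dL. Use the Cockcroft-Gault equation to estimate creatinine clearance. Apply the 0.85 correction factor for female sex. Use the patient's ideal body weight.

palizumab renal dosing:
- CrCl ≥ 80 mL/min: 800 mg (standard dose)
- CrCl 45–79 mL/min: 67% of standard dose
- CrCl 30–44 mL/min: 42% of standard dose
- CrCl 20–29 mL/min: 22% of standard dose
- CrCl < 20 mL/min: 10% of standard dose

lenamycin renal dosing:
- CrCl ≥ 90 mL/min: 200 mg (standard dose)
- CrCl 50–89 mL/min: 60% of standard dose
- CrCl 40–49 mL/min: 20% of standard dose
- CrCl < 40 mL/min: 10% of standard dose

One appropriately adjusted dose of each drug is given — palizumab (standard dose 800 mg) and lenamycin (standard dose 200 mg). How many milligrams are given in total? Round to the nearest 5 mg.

CrCl = (140 − 23) × 63.5 / (72 × 2.6) × 0.85 = 7429.5 / 187.20 × 0.85 ≈ 33.7 mL/min
CrCl ≈ 34 mL/min.
palizumab: 30–44 mL/min → 42% of 800 mg = 336 mg.
lenamycin: < 40 mL/min → 10% of 200 mg = 20 mg.
Total = 336 + 20 = 356 mg.

355 mg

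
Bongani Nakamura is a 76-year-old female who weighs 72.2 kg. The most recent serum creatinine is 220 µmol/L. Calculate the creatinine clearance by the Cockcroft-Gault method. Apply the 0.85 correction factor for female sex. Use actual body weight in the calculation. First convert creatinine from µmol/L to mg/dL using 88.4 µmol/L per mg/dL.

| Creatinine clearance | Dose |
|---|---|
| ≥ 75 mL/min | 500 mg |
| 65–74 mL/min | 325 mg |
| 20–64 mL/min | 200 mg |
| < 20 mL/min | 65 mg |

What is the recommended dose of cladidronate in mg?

SCr = 220 / 88.4 = 2.489 mg/dL
CrCl = (140 − 76) × 72.2 / (72 × 2.489) × 0.85 = 4620.8 / 179.21 × 0.85 ≈ 21.9 mL/min
CrCl ≈ 22 mL/min → bracket 20–64 mL/min.
Dose for this bracket: 200 mg.

200 mg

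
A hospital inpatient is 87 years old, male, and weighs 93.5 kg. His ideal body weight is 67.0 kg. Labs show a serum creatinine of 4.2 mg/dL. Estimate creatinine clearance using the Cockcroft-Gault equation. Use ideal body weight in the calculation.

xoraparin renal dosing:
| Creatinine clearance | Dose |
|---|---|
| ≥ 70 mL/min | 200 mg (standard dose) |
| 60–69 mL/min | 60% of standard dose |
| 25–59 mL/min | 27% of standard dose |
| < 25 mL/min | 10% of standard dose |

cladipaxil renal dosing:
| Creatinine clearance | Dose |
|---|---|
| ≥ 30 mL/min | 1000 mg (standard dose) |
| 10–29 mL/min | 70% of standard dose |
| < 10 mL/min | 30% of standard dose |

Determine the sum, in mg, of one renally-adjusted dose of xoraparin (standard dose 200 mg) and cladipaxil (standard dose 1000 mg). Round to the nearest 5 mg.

720 mg

CrCl = (140 − 87) × 67 / (72 × 4.2) = 3551.0 / 302.40 ≈ 11.7 mL/min
CrCl ≈ 12 mL/min.
xoraparin: < 25 mL/min → 10% of 200 mg = 20 mg.
cladipaxil: 10–29 mL/min → 70% of 1000 mg = 700 mg.
Total = 20 + 700 = 720 mg.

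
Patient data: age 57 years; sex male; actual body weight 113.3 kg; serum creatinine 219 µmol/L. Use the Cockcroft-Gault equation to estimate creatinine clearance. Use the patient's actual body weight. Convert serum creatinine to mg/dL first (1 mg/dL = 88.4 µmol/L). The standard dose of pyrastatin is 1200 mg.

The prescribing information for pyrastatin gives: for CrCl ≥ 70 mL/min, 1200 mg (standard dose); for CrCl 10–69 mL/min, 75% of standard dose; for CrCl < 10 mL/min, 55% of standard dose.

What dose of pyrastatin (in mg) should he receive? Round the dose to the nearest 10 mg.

900 mg

SCr = 219 / 88.4 = 2.477 mg/dL
CrCl = (140 − 57) × 113.3 / (72 × 2.477) = 9403.9 / 178.34 ≈ 52.7 mL/min
CrCl ≈ 53 mL/min → bracket 10–69 mL/min.
75% of 1200 mg = 900 mg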